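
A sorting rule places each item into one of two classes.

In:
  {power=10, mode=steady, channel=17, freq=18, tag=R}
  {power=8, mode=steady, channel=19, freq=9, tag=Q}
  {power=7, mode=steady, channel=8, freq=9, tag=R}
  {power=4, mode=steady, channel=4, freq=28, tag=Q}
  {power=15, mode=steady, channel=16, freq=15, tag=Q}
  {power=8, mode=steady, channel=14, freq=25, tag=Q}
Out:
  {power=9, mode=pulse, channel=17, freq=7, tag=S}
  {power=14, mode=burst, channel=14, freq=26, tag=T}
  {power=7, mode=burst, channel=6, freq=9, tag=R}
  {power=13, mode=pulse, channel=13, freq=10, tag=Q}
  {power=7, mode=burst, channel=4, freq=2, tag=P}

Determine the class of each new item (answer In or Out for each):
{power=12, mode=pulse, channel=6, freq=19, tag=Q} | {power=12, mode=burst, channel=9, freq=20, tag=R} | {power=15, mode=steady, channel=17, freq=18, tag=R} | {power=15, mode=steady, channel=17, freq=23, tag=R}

The distinguishing property — mode is steady — holds for all the 'In' cases and none of the 'Out' cases.
{power=12, mode=pulse, channel=6, freq=19, tag=Q}: mode is pulse, fails the rule → Out.
{power=12, mode=burst, channel=9, freq=20, tag=R}: mode is burst, fails the rule → Out.
{power=15, mode=steady, channel=17, freq=18, tag=R}: mode is steady, qualifies → In.
{power=15, mode=steady, channel=17, freq=23, tag=R}: mode is steady, qualifies → In.

Out, Out, In, In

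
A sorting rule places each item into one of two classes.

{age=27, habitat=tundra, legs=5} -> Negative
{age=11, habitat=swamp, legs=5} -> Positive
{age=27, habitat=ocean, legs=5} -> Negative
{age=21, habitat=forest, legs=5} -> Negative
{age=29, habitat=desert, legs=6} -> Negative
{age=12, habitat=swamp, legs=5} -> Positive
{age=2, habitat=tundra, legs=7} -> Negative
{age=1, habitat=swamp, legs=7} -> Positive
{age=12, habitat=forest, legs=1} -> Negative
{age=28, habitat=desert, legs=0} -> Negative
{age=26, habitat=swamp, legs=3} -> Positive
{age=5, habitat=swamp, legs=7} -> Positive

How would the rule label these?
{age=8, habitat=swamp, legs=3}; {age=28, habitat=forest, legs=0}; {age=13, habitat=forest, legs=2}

Positive, Negative, Negative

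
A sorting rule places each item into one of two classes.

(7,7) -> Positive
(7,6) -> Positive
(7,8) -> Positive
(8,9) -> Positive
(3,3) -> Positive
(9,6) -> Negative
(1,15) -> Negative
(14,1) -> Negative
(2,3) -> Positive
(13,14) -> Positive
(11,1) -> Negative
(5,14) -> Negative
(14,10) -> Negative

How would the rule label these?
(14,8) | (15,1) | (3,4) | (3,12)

Negative, Negative, Positive, Negative

The common property of the 'Positive' items is: |first − second| ≤ 1. No 'Negative' item has it.
(14,8): Negative (|14−8| = 6).
(15,1): Negative (|15−1| = 14).
(3,4): Positive (|3−4| = 1).
(3,12): Negative (|3−12| = 9).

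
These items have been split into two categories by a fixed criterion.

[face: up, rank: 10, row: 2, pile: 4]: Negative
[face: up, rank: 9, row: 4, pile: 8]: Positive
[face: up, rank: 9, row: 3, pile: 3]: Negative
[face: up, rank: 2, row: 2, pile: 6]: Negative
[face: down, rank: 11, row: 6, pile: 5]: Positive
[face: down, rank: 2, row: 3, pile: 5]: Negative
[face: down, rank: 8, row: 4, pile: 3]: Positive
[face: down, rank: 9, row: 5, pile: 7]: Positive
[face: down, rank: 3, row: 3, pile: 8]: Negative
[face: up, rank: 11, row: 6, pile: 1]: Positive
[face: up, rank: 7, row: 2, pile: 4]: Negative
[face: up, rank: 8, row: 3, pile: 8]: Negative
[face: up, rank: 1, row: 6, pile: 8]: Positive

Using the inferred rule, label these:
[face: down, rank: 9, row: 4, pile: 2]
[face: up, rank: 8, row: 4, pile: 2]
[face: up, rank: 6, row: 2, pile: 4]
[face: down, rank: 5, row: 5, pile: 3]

Positive, Positive, Negative, Positive

The classifier is using: row ≥ 4.
[face: down, rank: 9, row: 4, pile: 2]: Positive (row = 4). [face: up, rank: 8, row: 4, pile: 2]: Positive (row = 4). [face: up, rank: 6, row: 2, pile: 4]: Negative (row = 2). [face: down, rank: 5, row: 5, pile: 3]: Positive (row = 5).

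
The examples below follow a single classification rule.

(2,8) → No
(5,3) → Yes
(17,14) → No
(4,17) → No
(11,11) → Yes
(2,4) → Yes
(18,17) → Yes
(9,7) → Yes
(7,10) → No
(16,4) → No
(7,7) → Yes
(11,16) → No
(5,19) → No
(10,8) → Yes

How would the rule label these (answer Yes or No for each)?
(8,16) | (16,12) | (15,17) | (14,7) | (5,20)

No, No, Yes, No, No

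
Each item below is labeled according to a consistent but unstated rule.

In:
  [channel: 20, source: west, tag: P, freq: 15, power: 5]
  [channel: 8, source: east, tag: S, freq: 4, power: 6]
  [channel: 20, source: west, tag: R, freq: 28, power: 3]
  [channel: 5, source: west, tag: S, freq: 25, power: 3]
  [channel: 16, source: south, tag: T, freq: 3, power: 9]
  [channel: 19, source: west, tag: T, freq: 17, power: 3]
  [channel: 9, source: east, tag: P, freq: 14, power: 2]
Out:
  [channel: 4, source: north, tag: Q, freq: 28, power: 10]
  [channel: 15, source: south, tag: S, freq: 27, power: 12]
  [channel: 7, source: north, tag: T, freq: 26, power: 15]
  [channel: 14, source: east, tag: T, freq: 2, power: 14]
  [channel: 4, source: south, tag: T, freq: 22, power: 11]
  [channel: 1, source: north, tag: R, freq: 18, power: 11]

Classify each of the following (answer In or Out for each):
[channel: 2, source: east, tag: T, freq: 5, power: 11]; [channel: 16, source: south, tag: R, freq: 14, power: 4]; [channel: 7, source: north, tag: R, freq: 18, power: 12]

Out, In, Out

All 'In' examples share one property — power ≤ 9 — and every 'Out' example lacks it.
[channel: 2, source: east, tag: T, freq: 5, power: 11] — power = 11, hence Out. [channel: 16, source: south, tag: R, freq: 14, power: 4] — power = 4, hence In. [channel: 7, source: north, tag: R, freq: 18, power: 12] — power = 12, hence Out.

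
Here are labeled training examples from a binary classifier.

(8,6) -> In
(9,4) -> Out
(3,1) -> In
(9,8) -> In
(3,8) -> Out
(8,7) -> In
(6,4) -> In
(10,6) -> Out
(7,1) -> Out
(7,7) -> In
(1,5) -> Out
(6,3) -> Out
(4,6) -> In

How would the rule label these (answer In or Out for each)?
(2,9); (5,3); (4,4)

Rule: |first − second| ≤ 2. This holds for each 'In' example and fails for each 'Out' one.
(2,9): |2−9| = 7 — doesn't qualify, so Out.
(5,3): |5−3| = 2 — checks out, so In.
(4,4): |4−4| = 0 — checks out, so In.

Out, In, In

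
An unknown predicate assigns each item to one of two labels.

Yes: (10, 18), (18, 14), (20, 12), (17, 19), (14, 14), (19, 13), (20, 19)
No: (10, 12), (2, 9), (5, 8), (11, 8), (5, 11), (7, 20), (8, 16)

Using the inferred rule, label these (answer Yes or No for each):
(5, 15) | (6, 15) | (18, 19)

No, No, Yes

The common property of the 'Yes' items is: sum ≥ 28. No 'No' item has it.
(5, 15) → 5+15 = 20 → No. (6, 15) → 6+15 = 21 → No. (18, 19) → 18+19 = 37 → Yes.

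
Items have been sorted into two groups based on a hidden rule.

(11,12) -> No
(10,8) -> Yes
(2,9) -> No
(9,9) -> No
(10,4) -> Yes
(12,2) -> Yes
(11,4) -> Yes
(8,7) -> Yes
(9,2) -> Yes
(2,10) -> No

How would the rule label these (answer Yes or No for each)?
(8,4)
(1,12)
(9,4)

All 'Yes' examples share one property — first > second — and every 'No' example lacks it.
(8,4) → 8 > 4 → Yes.
(1,12) → 1 < 12 → No.
(9,4) → 9 > 4 → Yes.

Yes, No, Yes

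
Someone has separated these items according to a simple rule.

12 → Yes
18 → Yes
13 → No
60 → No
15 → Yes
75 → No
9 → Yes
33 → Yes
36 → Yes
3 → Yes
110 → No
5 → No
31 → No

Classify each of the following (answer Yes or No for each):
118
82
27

No, No, Yes

'Yes' ⟺ multiple of 3 AND at most 36.
118 → 118 = 3·39 + 1, 118 > 36 → No.
82 → 82 = 3·27 + 1, 82 > 36 → No.
27 → 27 = 3·9, 27 ≤ 36 → Yes.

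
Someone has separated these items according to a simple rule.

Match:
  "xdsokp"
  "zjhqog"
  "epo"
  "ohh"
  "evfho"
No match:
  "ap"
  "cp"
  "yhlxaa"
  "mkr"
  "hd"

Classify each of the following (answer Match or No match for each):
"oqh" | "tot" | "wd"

The classifier is using: contains 'o'.
"oqh": has 'o' — checks out, so Match. "tot": has 'o' — checks out, so Match. "wd": no 'o' — fails the rule, so No match.

Match, Match, No match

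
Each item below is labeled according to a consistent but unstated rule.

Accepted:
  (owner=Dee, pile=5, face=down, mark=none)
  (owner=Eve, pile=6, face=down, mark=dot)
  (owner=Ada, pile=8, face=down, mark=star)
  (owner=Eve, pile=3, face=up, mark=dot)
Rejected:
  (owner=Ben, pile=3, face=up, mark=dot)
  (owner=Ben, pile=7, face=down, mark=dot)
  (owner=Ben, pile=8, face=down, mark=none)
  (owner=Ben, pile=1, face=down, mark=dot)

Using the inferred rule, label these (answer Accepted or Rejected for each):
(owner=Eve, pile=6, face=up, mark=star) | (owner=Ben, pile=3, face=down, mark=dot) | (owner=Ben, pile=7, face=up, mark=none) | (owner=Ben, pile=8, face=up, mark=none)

Accepted, Rejected, Rejected, Rejected

The rule appears to be: owner is not Ben.
(owner=Eve, pile=6, face=up, mark=star) — owner is Eve, hence Accepted.
(owner=Ben, pile=3, face=down, mark=dot) — owner is Ben, hence Rejected.
(owner=Ben, pile=7, face=up, mark=none) — owner is Ben, hence Rejected.
(owner=Ben, pile=8, face=up, mark=none) — owner is Ben, hence Rejected.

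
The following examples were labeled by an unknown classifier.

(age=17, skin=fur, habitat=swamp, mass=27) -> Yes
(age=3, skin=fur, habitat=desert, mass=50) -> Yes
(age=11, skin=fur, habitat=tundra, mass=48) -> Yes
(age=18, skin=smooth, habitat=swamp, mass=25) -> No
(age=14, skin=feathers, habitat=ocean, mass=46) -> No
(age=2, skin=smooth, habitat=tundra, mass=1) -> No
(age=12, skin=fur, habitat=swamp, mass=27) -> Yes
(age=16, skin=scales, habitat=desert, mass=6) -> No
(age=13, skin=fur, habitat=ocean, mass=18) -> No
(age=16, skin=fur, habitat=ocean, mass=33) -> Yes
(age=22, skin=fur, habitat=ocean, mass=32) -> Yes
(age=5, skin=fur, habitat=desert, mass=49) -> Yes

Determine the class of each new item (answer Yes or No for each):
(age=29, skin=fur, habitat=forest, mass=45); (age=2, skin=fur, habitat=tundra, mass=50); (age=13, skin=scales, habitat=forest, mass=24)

Yes, Yes, No

'Yes' ⟺ skin is fur AND mass ≥ 25.
(age=29, skin=fur, habitat=forest, mass=45): Yes (skin is fur, mass = 45). (age=2, skin=fur, habitat=tundra, mass=50): Yes (skin is fur, mass = 50). (age=13, skin=scales, habitat=forest, mass=24): No (skin is scales, mass = 24).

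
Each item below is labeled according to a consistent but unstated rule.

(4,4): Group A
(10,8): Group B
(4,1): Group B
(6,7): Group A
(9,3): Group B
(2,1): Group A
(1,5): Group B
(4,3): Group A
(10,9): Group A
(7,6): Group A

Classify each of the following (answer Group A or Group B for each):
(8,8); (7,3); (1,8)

Every 'Group A' example satisfies: |first − second| ≤ 1. None of the 'Group B' examples do.
(8,8): Group A (|8−8| = 0). (7,3): Group B (|7−3| = 4). (1,8): Group B (|1−8| = 7).

Group A, Group B, Group B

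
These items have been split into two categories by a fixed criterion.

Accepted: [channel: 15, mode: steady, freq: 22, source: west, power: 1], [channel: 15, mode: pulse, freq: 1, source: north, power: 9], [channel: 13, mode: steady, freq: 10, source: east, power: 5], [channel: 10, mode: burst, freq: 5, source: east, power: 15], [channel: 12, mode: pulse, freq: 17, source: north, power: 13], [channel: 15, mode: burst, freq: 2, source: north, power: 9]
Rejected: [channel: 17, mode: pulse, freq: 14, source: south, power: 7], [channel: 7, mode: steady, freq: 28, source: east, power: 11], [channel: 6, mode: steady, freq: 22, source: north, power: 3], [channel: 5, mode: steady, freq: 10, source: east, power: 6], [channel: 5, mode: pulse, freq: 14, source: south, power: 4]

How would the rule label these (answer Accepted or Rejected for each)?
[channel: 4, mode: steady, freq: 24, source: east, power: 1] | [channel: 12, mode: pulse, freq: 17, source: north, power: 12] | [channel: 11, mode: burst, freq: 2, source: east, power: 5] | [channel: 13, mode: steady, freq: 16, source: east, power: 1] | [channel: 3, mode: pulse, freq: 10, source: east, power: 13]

Rejected, Accepted, Accepted, Accepted, Rejected

Every 'Accepted' example satisfies: channel ≥ 10 AND channel ≤ 15. None of the 'Rejected' examples do.
[channel: 4, mode: steady, freq: 24, source: east, power: 1]: channel = 4, lacks this property → Rejected.
[channel: 12, mode: pulse, freq: 17, source: north, power: 12]: channel = 12, qualifies → Accepted.
[channel: 11, mode: burst, freq: 2, source: east, power: 5]: channel = 11, qualifies → Accepted.
[channel: 13, mode: steady, freq: 16, source: east, power: 1]: channel = 13, qualifies → Accepted.
[channel: 3, mode: pulse, freq: 10, source: east, power: 13]: channel = 3, lacks this property → Rejected.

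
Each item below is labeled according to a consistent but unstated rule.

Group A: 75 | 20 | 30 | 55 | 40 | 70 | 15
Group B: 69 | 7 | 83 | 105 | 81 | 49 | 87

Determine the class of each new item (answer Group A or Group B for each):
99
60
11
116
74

Group B, Group A, Group B, Group B, Group B

A rule that fits every label: multiple of 5 AND at most 75 — true of each 'Group A' example, false of each 'Group B' one.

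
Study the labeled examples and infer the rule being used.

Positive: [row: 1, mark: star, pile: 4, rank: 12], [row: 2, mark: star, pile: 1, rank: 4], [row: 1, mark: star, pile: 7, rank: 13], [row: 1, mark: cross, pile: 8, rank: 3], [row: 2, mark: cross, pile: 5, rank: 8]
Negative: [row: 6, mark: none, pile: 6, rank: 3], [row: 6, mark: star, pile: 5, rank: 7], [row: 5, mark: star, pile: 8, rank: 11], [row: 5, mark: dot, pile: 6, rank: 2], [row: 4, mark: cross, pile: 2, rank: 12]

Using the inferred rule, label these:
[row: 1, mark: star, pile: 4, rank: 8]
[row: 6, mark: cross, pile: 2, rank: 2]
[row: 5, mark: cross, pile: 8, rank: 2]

Positive, Negative, Negative

The classifier is using: row ≤ 2.
[row: 1, mark: star, pile: 4, rank: 8] — row = 1, hence Positive. [row: 6, mark: cross, pile: 2, rank: 2] — row = 6, hence Negative. [row: 5, mark: cross, pile: 8, rank: 2] — row = 5, hence Negative.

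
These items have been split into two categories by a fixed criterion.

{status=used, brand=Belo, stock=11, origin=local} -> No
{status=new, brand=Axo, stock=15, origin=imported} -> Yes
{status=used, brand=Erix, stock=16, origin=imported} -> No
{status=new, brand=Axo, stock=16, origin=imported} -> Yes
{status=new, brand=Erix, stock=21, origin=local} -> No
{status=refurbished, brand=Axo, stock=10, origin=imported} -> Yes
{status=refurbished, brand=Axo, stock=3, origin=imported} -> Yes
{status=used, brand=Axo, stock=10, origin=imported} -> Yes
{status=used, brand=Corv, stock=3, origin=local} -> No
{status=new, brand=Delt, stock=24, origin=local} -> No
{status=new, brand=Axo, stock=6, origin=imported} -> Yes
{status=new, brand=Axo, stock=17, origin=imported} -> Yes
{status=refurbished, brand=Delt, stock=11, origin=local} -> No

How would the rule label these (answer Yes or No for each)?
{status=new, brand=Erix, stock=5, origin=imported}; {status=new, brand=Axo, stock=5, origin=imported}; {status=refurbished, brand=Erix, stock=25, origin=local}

The distinguishing property — brand is Axo — holds for all the 'Yes' cases and none of the 'No' cases.
No: {status=new, brand=Erix, stock=5, origin=imported}, since brand is Erix.
Yes: {status=new, brand=Axo, stock=5, origin=imported}, since brand is Axo.
No: {status=refurbished, brand=Erix, stock=25, origin=local}, since brand is Erix.

No, Yes, No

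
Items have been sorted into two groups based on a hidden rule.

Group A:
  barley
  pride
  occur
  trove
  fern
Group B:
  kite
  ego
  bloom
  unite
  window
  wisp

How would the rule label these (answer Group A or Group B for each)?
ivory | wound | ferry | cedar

The distinguishing property — contains 'r' — holds for all the 'Group A' cases and none of the 'Group B' cases.
ivory: has 'r' — passes, so Group A.
wound: no 'r' — fails the rule, so Group B.
ferry: has 'r' — passes, so Group A.
cedar: has 'r' — passes, so Group A.

Group A, Group B, Group A, Group A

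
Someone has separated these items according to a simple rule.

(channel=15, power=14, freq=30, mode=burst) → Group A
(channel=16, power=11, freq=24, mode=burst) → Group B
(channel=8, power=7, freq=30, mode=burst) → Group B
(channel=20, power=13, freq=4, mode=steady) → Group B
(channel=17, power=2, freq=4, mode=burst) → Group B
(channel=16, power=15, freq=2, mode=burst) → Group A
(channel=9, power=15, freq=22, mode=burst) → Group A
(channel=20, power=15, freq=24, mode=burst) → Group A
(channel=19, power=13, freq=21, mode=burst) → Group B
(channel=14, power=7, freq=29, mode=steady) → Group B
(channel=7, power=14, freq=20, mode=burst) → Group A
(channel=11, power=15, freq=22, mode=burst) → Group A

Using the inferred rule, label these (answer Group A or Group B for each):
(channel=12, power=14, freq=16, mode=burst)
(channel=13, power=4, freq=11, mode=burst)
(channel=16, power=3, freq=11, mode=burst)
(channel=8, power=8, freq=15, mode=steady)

Group A, Group B, Group B, Group B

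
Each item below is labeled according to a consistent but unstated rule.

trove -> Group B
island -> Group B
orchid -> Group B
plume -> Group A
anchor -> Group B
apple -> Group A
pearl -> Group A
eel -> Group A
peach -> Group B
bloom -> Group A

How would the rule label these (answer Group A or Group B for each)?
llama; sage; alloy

The distinguishing property — odd length AND contains 'l' — holds for all the 'Group A' cases and none of the 'Group B' cases.
llama: Group A (length 5, has 'l').
sage: Group B (length 4, no 'l').
alloy: Group A (length 5, has 'l').

Group A, Group B, Group A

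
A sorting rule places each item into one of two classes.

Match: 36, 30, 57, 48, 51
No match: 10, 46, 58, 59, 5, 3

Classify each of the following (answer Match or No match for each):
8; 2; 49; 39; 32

The pattern is that an item is 'Match' exactly when: multiple of 3 AND at least 5.
No match: 8, since 8 = 3·2 + 2, 8 ≥ 5. No match: 2, since 2 = 3·0 + 2, 2 < 5. No match: 49, since 49 = 3·16 + 1, 49 ≥ 5. Match: 39, since 39 = 3·13, 39 ≥ 5. No match: 32, since 32 = 3·10 + 2, 32 ≥ 5.

No match, No match, No match, Match, No match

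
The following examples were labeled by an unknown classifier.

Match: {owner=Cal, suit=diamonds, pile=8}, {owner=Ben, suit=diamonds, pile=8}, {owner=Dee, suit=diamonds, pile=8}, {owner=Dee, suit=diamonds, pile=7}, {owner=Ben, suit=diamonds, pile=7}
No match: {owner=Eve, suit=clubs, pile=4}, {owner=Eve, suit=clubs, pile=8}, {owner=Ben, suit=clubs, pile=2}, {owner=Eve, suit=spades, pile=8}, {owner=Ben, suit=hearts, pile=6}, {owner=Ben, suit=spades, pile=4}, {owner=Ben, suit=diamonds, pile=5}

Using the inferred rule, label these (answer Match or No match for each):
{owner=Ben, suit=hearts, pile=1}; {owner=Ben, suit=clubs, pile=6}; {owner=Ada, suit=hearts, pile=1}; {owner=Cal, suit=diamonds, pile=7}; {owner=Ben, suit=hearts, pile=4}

No match, No match, No match, Match, No match

A rule that fits every label: suit is diamonds AND pile ≥ 6 — true of each 'Match' example, false of each 'No match' one.
{owner=Ben, suit=hearts, pile=1}: suit is hearts, pile = 1 — does not satisfy this, so No match. {owner=Ben, suit=clubs, pile=6}: suit is clubs, pile = 6 — does not satisfy this, so No match. {owner=Ada, suit=hearts, pile=1}: suit is hearts, pile = 1 — does not satisfy this, so No match. {owner=Cal, suit=diamonds, pile=7}: suit is diamonds, pile = 7 — passes, so Match. {owner=Ben, suit=hearts, pile=4}: suit is hearts, pile = 4 — does not satisfy this, so No match.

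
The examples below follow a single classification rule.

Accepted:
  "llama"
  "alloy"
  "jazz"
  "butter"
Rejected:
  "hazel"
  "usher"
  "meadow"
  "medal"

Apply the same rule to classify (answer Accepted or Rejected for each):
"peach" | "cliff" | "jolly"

The rule appears to be: has a double letter.
Rejected: "peach", since no doubled letter.
Accepted: "cliff", since 'ff' doubled.
Accepted: "jolly", since 'll' doubled.

Rejected, Accepted, Accepted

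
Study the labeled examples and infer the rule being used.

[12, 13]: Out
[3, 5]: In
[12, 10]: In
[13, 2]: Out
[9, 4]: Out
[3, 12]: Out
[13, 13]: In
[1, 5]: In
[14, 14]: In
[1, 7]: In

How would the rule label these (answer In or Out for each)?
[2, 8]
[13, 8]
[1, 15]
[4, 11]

In, Out, In, Out

The pattern is that an item is 'In' exactly when: sum is even.
[2, 8] → 2+8 = 10 → In. [13, 8] → 13+8 = 21 → Out. [1, 15] → 1+15 = 16 → In. [4, 11] → 4+11 = 15 → Out.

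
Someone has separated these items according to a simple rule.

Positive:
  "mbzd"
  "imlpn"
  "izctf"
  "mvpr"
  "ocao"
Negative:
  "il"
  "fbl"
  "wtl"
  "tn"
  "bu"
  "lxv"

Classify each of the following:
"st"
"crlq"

The pattern is that an item is 'Positive' exactly when: length ≥ 4.
"st": length 2, doesn't match → Negative.
"crlq": length 4, has this property → Positive.

Negative, Positive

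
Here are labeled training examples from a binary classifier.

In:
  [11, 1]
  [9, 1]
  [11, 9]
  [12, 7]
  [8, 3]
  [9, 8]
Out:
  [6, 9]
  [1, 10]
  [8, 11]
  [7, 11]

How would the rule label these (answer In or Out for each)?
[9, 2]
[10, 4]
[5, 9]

In, In, Out

Rule: first > second. This holds for each 'In' example and fails for each 'Out' one.
In: [9, 2], since 9 > 2. In: [10, 4], since 10 > 4. Out: [5, 9], since 5 < 9.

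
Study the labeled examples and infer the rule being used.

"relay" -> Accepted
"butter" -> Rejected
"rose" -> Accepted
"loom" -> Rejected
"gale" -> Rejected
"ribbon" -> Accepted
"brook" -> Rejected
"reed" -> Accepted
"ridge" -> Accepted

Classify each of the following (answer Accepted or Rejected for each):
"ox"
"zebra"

A rule that fits every label: starts with 'r' — true of each 'Accepted' example, false of each 'Rejected' one.
"ox": starts with 'o' — fails the rule, so Rejected. "zebra": starts with 'z' — fails the rule, so Rejected.

Rejected, Rejected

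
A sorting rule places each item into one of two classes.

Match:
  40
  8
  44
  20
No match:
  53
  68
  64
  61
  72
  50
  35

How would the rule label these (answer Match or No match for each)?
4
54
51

'Match' ⟺ even AND at most 44.
Match: 4, since 4 is even, 4 ≤ 44.
No match: 54, since 54 is even, 54 > 44.
No match: 51, since 51 is odd, 51 > 44.

Match, No match, No match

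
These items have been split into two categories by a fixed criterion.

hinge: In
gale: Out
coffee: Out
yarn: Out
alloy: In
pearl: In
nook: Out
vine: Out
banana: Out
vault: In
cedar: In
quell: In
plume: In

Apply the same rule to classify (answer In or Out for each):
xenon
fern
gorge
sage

In, Out, In, Out

The rule appears to be: odd length.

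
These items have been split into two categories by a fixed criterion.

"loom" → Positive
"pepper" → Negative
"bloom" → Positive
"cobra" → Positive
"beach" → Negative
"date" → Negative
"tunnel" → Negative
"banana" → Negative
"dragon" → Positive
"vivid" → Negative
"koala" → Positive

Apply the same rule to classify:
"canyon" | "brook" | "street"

Positive, Positive, Negative

The rule appears to be: contains 'o'.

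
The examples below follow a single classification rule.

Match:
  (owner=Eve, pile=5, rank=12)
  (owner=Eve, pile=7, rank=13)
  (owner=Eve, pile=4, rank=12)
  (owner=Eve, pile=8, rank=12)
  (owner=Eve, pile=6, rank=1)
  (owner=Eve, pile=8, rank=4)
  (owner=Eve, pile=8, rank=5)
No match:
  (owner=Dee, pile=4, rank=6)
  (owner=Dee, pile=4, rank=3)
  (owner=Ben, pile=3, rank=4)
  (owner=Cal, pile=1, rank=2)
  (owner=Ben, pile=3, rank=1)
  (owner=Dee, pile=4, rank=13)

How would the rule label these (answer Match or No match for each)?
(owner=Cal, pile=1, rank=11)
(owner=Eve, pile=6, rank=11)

No match, Match

The rule appears to be: owner is Eve.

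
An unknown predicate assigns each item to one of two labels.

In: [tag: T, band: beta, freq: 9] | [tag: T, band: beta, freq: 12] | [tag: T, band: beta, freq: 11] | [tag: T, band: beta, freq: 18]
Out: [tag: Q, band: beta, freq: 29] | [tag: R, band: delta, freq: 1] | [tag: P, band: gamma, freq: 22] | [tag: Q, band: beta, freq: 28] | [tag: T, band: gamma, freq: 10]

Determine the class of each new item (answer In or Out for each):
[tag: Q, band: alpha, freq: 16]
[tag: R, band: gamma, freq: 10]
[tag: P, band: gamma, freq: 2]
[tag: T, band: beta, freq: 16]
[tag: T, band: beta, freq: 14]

The simplest hypothesis consistent with all the labels is: band is beta AND tag is T.
Out: [tag: Q, band: alpha, freq: 16], since band is alpha, tag is Q.
Out: [tag: R, band: gamma, freq: 10], since band is gamma, tag is R.
Out: [tag: P, band: gamma, freq: 2], since band is gamma, tag is P.
In: [tag: T, band: beta, freq: 16], since band is beta, tag is T.
In: [tag: T, band: beta, freq: 14], since band is beta, tag is T.

Out, Out, Out, In, In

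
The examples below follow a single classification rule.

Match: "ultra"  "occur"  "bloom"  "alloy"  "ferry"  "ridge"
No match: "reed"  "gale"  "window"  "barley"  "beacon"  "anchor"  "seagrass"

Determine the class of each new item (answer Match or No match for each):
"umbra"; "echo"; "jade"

One predicate separates the groups cleanly: odd length.
"umbra" — length 5, hence Match.
"echo" — length 4, hence No match.
"jade" — length 4, hence No match.

Match, No match, No match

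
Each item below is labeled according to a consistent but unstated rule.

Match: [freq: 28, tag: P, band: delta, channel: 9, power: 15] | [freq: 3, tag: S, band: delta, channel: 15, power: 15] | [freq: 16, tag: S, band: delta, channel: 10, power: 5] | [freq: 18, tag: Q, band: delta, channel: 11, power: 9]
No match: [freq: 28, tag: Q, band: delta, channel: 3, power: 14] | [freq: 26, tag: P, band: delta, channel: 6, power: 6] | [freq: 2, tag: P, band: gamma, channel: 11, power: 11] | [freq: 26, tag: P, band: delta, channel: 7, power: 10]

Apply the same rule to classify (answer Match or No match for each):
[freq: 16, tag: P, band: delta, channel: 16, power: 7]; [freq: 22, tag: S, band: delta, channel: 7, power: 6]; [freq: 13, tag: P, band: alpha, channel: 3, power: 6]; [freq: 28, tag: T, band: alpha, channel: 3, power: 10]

The rule appears to be: band is delta AND channel ≥ 9.

Match, No match, No match, No match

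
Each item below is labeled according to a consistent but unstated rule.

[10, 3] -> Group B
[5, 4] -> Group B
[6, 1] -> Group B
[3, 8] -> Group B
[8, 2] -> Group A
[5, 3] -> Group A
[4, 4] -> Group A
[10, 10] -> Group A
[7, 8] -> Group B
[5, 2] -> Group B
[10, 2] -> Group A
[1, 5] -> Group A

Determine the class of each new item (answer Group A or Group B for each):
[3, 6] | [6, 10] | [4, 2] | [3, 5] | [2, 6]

Group B, Group A, Group A, Group A, Group A

Rule: sum is even. This holds for each 'Group A' example and fails for each 'Group B' one.
[3, 6]: 3+6 = 9 — does not satisfy this, so Group B.
[6, 10]: 6+10 = 16 — meets the rule, so Group A.
[4, 2]: 4+2 = 6 — meets the rule, so Group A.
[3, 5]: 3+5 = 8 — meets the rule, so Group A.
[2, 6]: 2+6 = 8 — meets the rule, so Group A.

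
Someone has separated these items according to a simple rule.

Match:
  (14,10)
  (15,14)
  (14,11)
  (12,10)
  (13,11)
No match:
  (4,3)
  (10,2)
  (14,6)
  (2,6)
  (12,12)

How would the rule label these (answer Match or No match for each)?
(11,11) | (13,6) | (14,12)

Rule: first > second AND sum ≥ 22. This holds for each 'Match' example and fails for each 'No match' one.
(11,11) → 11 = 11, 11+11 = 22 → No match. (13,6) → 13 > 6, 13+6 = 19 → No match. (14,12) → 14 > 12, 14+12 = 26 → Match.

No match, No match, Match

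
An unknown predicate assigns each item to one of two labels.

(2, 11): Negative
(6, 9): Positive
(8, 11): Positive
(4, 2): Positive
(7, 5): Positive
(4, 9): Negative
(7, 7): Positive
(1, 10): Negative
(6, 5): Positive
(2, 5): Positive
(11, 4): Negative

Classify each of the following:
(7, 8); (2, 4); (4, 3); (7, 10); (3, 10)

Positive, Positive, Positive, Positive, Negative

Every 'Positive' example satisfies: |first − second| ≤ 3. None of the 'Negative' examples do.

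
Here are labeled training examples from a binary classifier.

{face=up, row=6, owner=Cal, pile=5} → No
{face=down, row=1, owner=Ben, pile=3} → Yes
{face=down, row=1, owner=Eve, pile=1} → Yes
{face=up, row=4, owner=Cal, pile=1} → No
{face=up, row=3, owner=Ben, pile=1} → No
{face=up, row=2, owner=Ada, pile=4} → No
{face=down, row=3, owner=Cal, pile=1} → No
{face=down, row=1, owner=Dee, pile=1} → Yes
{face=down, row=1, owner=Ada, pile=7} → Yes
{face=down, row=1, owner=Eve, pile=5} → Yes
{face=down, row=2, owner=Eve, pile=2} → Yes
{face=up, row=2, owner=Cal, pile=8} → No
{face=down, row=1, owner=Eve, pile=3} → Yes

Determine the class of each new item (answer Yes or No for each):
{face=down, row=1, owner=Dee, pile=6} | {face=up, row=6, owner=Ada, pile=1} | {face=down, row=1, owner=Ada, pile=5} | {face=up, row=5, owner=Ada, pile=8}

Yes, No, Yes, No

The classifier is using: face is down AND row ≤ 2.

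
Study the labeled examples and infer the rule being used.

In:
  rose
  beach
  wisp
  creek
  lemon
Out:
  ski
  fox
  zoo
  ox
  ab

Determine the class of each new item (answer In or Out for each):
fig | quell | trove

The common property of the 'In' items is: length ≥ 4. No 'Out' item has it.

Out, In, In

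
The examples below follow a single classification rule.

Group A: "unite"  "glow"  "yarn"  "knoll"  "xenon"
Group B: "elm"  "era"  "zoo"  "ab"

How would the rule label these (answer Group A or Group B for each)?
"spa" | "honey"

Group B, Group A

Rule: length ≥ 4. This holds for each 'Group A' example and fails for each 'Group B' one.
"spa": Group B (length 3).
"honey": Group A (length 5).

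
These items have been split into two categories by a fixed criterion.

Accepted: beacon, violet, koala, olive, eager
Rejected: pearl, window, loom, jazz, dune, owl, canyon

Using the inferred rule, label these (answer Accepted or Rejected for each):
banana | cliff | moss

The classifier is using: has ≥ 3 vowels.
banana: 3 vowels, checks out → Accepted.
cliff: 1 vowel, does not pass → Rejected.
moss: 1 vowel, does not pass → Rejected.

Accepted, Rejected, Rejected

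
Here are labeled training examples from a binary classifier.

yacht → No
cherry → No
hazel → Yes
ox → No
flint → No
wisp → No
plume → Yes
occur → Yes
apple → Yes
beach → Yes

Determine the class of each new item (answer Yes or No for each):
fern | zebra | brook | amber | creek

No, Yes, Yes, Yes, Yes

The simplest hypothesis consistent with all the labels is: has ≥ 2 vowels.
No: fern, since 1 vowel.
Yes: zebra, since 2 vowels.
Yes: brook, since 2 vowels.
Yes: amber, since 2 vowels.
Yes: creek, since 2 vowels.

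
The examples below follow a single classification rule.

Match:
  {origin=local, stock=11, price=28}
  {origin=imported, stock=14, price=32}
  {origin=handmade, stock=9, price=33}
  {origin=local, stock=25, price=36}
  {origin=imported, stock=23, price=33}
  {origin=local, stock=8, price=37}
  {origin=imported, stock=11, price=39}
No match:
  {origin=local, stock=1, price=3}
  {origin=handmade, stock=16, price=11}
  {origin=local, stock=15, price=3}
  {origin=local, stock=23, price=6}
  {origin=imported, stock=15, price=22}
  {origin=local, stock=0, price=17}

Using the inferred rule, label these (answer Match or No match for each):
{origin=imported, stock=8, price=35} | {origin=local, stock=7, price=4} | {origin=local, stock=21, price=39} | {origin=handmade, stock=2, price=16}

The distinguishing property — price ≥ 28 — holds for all the 'Match' cases and none of the 'No match' cases.
{origin=imported, stock=8, price=35}: price = 35, checks out → Match.
{origin=local, stock=7, price=4}: price = 4, doesn't match → No match.
{origin=local, stock=21, price=39}: price = 39, checks out → Match.
{origin=handmade, stock=2, price=16}: price = 16, doesn't match → No match.

Match, No match, Match, No match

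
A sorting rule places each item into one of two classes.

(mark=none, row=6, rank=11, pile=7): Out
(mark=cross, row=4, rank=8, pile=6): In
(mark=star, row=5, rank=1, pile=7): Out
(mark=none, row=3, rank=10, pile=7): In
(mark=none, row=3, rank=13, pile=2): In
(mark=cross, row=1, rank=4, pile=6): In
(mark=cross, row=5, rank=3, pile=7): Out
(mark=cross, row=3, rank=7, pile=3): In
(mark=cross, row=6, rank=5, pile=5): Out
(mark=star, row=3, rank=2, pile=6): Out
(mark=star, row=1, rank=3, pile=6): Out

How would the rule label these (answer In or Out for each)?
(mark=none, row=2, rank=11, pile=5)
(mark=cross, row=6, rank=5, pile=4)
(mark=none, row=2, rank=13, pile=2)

The rule appears to be: row ≤ 4 AND rank ≥ 4.
(mark=none, row=2, rank=11, pile=5): row = 2, rank = 11, fits → In. (mark=cross, row=6, rank=5, pile=4): row = 6, rank = 5, does not pass → Out. (mark=none, row=2, rank=13, pile=2): row = 2, rank = 13, fits → In.

In, Out, In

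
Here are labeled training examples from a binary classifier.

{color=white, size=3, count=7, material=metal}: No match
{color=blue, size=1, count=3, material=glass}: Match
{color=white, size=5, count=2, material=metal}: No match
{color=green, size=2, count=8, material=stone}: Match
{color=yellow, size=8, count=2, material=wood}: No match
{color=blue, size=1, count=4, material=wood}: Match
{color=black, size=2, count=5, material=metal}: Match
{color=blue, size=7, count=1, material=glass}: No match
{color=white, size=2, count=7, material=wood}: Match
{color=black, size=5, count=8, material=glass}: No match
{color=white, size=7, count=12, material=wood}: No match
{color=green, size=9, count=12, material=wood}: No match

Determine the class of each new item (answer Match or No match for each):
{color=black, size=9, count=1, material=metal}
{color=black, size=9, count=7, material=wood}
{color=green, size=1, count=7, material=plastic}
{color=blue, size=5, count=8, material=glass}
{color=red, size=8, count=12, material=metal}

No match, No match, Match, No match, No match

The distinguishing property — size ≤ 2 — holds for all the 'Match' cases and none of the 'No match' cases.
{color=black, size=9, count=1, material=metal}: No match (size = 9).
{color=black, size=9, count=7, material=wood}: No match (size = 9).
{color=green, size=1, count=7, material=plastic}: Match (size = 1).
{color=blue, size=5, count=8, material=glass}: No match (size = 5).
{color=red, size=8, count=12, material=metal}: No match (size = 8).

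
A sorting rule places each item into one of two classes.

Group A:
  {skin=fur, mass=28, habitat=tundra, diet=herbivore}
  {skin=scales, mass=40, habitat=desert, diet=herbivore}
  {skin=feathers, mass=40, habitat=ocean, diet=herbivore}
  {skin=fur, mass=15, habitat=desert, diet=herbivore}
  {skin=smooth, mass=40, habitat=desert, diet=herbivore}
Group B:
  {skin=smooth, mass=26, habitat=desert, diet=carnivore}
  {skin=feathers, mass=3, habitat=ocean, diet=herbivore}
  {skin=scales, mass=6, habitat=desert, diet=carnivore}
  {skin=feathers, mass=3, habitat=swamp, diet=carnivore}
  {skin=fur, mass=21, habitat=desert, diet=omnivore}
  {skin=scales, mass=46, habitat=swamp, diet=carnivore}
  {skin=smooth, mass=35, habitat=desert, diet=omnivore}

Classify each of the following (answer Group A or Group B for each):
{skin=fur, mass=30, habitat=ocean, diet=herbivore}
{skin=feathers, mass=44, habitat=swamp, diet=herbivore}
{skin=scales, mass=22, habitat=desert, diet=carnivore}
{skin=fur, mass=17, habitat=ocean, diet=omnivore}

Group A, Group A, Group B, Group B

'Group A' ⟺ diet is herbivore AND mass ≥ 6.
{skin=fur, mass=30, habitat=ocean, diet=herbivore}: diet is herbivore, mass = 30, fits → Group A. {skin=feathers, mass=44, habitat=swamp, diet=herbivore}: diet is herbivore, mass = 44, fits → Group A. {skin=scales, mass=22, habitat=desert, diet=carnivore}: diet is carnivore, mass = 22, doesn't qualify → Group B. {skin=fur, mass=17, habitat=ocean, diet=omnivore}: diet is omnivore, mass = 17, doesn't qualify → Group B.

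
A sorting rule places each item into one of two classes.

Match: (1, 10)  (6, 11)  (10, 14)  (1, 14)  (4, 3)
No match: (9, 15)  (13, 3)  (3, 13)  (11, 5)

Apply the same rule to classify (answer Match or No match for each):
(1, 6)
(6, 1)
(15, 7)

Match, Match, No match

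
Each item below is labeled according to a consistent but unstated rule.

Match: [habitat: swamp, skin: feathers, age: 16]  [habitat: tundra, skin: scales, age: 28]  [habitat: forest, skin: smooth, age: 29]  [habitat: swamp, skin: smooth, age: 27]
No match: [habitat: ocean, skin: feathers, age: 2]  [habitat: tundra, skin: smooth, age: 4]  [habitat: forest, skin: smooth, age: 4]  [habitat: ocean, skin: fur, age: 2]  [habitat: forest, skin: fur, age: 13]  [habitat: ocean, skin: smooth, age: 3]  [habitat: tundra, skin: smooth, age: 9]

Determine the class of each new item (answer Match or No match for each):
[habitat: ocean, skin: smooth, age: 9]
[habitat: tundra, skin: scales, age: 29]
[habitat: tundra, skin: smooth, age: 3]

All 'Match' examples share one property — age ≥ 16 — and every 'No match' example lacks it.
[habitat: ocean, skin: smooth, age: 9]: age = 9, fails the rule → No match.
[habitat: tundra, skin: scales, age: 29]: age = 29, checks out → Match.
[habitat: tundra, skin: smooth, age: 3]: age = 3, fails the rule → No match.

No match, Match, No match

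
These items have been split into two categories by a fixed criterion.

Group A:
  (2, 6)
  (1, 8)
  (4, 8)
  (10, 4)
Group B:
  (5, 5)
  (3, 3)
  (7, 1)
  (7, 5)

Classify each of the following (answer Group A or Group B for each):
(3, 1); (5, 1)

Rule: second is even. This holds for each 'Group A' example and fails for each 'Group B' one.
(3, 1): second 1 — doesn't match, so Group B. (5, 1): second 1 — doesn't match, so Group B.

Group B, Group B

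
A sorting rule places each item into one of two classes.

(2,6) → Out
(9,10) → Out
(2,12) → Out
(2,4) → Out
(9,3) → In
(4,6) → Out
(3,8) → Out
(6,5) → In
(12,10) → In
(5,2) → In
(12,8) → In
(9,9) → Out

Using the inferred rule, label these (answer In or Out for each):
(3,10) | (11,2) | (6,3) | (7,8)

Out, In, In, Out

The distinguishing property — first > second — holds for all the 'In' cases and none of the 'Out' cases.
(3,10): 3 < 10, does not fit → Out.
(11,2): 11 > 2, has this property → In.
(6,3): 6 > 3, has this property → In.
(7,8): 7 < 8, does not fit → Out.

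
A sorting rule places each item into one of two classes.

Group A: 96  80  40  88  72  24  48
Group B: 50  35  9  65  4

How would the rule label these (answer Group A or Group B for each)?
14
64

Group B, Group A

The classifier is using: multiple of 8.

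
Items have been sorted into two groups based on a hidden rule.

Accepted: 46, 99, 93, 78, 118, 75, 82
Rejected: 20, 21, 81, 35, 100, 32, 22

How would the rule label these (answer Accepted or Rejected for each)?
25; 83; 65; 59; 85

Rejected, Accepted, Accepted, Accepted, Accepted

The classifier is using: digit sum ≥ 10.
25 — digit sum 2+5 = 7, hence Rejected. 83 — digit sum 8+3 = 11, hence Accepted. 65 — digit sum 6+5 = 11, hence Accepted. 59 — digit sum 5+9 = 14, hence Accepted. 85 — digit sum 8+5 = 13, hence Accepted.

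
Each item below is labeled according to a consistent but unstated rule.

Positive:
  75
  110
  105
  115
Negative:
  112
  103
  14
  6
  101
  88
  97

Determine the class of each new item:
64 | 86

Negative, Negative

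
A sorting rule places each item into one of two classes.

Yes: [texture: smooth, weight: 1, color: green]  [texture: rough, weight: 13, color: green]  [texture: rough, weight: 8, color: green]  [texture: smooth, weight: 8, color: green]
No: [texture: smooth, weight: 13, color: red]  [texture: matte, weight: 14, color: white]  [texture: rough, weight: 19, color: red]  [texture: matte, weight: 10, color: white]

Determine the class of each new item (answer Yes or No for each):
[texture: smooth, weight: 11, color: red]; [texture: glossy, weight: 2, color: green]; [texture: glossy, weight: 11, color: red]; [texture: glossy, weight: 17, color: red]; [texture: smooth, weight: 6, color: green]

No, Yes, No, No, Yes

Looking at the examples, the only property every 'Yes' case has and every 'No' case lacks is: color is green.
[texture: smooth, weight: 11, color: red] — color is red, hence No. [texture: glossy, weight: 2, color: green] — color is green, hence Yes. [texture: glossy, weight: 11, color: red] — color is red, hence No. [texture: glossy, weight: 17, color: red] — color is red, hence No. [texture: smooth, weight: 6, color: green] — color is green, hence Yes.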